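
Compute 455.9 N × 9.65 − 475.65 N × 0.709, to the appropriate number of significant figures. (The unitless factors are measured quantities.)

4.06 × 10^3 N

455.9 × 9.65 = 4399.435 → 4.40 × 10^3 N (3 s.f., last digit at the 10^1 place).
475.65 × 0.709 = 337.23585 → 337 N (3 s.f., last digit at the 10^0 place).
Difference: 4062.19915 N; keep the coarser place, 10^1.
Result: 4.06 × 10^3 N.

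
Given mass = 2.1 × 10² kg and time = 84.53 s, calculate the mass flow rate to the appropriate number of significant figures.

mass flow rate = 2.1 × 10² kg ÷ 84.53 s = 2.48432509168… kg/s.
2.1 × 10² has 2 significant figures; 84.53 has 4.
Division/multiplication keeps the fewest: 2 significant figures.
Rounded: 2.5 kg/s.

2.5 kg/s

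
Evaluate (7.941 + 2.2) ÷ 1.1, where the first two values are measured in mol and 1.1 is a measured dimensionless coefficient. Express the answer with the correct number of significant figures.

7.941 mol + 2.2 mol = 10.141 mol; the sum is limited to 1 decimal place (3 s.f.).
Carrying full precision, 10.141 ÷ 1.1 = 9.21909090909… mol; 1.1 has 2 s.f., so the result keeps min(3, 2) = 2 s.f.
Rounded to 2 significant figures: 9.2 mol.

9.2 mol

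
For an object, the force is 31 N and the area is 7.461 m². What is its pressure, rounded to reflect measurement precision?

pressure = 31 N ÷ 7.461 m² = 4.15493901622… Pa.
31 has 2 significant figures; 7.461 has 4.
Division/multiplication keeps the fewest: 2 significant figures.
Rounded: 4.2 Pa.

4.2 Pa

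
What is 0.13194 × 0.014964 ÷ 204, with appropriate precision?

0.13194 × 0.014964 ÷ 204 = 0.00000967818705882…
Multiplication/division keeps the fewest significant figures: 0.13194 → 5 s.f., 0.014964 → 5 s.f., 204 → 3 s.f.; limit is 3.
Rounded to 3 significant figures: 9.68 × 10⁻⁶.

9.68 × 10⁻⁶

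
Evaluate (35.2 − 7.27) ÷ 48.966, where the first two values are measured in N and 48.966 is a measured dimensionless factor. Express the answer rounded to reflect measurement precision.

5.70 × 10⁻¹ N

35.2 N − 7.27 N = 27.93 N; the difference is limited to 1 decimal place (3 s.f.).
Carrying full precision, 27.93 ÷ 48.966 = 0.57039578483… N; 48.966 has 5 s.f., so the result keeps min(3, 5) = 3 s.f.
Rounded to 3 significant figures: 5.70 × 10⁻¹ N.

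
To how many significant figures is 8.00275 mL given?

6

8.00275: zeros between nonzero digits are significant.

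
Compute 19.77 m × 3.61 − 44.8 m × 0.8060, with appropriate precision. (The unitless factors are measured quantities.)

35.3 m

19.77 × 3.61 = 71.3697 → 71.4 m (3 s.f., last digit at the 10^-1 place).
44.8 × 0.8060 = 36.1088 → 36.1 m (3 s.f., last digit at the 10^-1 place).
Difference: 35.2609 m; keep the coarser place, 10^-1.
Result: 35.3 m.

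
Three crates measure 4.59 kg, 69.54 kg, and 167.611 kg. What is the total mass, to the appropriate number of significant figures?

4.59 kg + 69.54 kg + 167.611 kg = 241.741 kg.
Addition/subtraction keeps the fewest decimal places: 4.59 → 2 decimal places, 69.54 → 2 decimal places, 167.611 → 3 decimal places; limit is 2.
Rounded to 2 decimal places: 241.74 kg.

241.74 kg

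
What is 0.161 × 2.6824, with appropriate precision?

0.161 × 2.6824 = 0.4318664
Multiplication/division keeps the fewest significant figures: 0.161 → 3 s.f., 2.6824 → 5 s.f.; limit is 3.
Rounded to 3 significant figures: 4.32 × 10⁻¹.

4.32 × 10⁻¹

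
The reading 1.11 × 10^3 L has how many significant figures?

3

1.11 × 10^3: in scientific notation every digit of the coefficient is significant.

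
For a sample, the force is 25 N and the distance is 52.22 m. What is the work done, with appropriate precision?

1.3 × 10^3 J

work done = 25 N × 52.22 m = 1305.5 J.
25 has 2 significant figures; 52.22 has 4.
Division/multiplication keeps the fewest: 2 significant figures.
Rounded: 1.3 × 10^3 J.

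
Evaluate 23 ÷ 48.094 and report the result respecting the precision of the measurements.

0.48

23 ÷ 48.094 = 0.478230132657…
Multiplication/division keeps the fewest significant figures: 23 → 2 s.f., 48.094 → 5 s.f.; limit is 2.
Rounded to 2 significant figures: 0.48.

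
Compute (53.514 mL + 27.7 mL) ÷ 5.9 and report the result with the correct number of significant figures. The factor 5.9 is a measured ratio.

53.514 mL + 27.7 mL = 81.214 mL; the sum is limited to 1 decimal place (3 s.f.).
Carrying full precision, 81.214 ÷ 5.9 = 13.7650847458… mL; 5.9 has 2 s.f., so the result keeps min(3, 2) = 2 s.f.
Rounded to 2 significant figures: 14 mL.

14 mL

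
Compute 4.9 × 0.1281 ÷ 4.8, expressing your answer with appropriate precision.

0.13

4.9 × 0.1281 ÷ 4.8 = 0.13076875
Multiplication/division keeps the fewest significant figures: 4.9 → 2 s.f., 0.1281 → 4 s.f., 4.8 → 2 s.f.; limit is 2.
Rounded to 2 significant figures: 0.13.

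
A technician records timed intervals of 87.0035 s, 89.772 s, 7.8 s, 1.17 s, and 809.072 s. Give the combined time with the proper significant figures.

994.8 s

87.0035 s + 89.772 s + 7.8 s + 1.17 s + 809.072 s = 994.8175 s.
Addition/subtraction keeps the fewest decimal places: 87.0035 → 4 decimal places, 89.772 → 3 decimal places, 7.8 → 1 decimal place, 1.17 → 2 decimal places, 809.072 → 3 decimal places; limit is 1.
Rounded to 1 decimal place: 994.8 s.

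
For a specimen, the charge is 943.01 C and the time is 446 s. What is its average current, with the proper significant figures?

average current = 943.01 C ÷ 446 s = 2.11437219731… A.
943.01 has 5 significant figures; 446 has 3.
Division/multiplication keeps the fewest: 3 significant figures.
Rounded: 2.11 A.

2.11 A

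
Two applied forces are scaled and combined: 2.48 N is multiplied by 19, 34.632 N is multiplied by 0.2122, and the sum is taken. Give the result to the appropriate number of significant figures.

2.48 × 19 = 47.12 → 47 N (2 s.f., last digit at the 10^0 place).
34.632 × 0.2122 = 7.3489104 → 7.349 N (4 s.f., last digit at the 10^-3 place).
Sum: 54.4689104 N; keep the coarser place, 10^0.
Result: 54 N.

54 N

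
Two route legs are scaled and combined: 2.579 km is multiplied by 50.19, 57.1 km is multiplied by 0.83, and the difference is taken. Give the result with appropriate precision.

2.579 × 50.19 = 129.44001 → 129.4 km (4 s.f., last digit at the 10^-1 place).
57.1 × 0.83 = 47.393 → 47 km (2 s.f., last digit at the 10^0 place).
Difference: 82.04701 km; keep the coarser place, 10^0.
Result: 82 km.

82 km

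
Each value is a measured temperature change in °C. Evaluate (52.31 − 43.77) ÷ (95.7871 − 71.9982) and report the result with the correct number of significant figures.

52.31 − 43.77 = 8.54, limited to 2 d.p. → 3 s.f.; 95.7871 − 71.9982 = 23.7889, limited to 4 d.p. → 6 s.f.
Carrying full precision, 8.54 ÷ 23.7889 = 0.358990957968…; keep min(3, 6) = 3 s.f.
Rounded to 3 significant figures: 0.359.

0.359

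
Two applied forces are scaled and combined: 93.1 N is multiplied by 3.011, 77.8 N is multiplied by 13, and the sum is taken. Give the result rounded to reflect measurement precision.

93.1 × 3.011 = 280.3241 → 2.80 × 10^2 N (3 s.f., last digit at the 10^0 place).
77.8 × 13 = 1011.4 → 1.0 × 10^3 N (2 s.f., last digit at the 10^2 place).
Sum: 1291.7241 N; keep the coarser place, 10^2.
Result: 1.3 × 10^3 N.

1.3 × 10^3 N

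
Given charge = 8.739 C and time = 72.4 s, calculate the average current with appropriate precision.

average current = 8.739 C ÷ 72.4 s = 0.12070441989… A.
8.739 has 4 significant figures; 72.4 has 3.
Division/multiplication keeps the fewest: 3 significant figures.
Rounded: 0.121 A.

0.121 A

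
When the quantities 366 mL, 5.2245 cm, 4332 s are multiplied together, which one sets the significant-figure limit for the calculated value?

366 mL

366 mL → 3 s.f.; 5.2245 cm → 5 s.f.; 4332 s → 4 s.f.
The fewest is 3 significant figures, from 366 mL.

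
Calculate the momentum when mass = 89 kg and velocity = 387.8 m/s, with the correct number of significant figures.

momentum = 89 kg × 387.8 m/s = 34514.2 kg·m/s.
89 has 2 significant figures; 387.8 has 4.
Division/multiplication keeps the fewest: 2 significant figures.
Rounded: 3.5 × 10⁴ kg·m/s.

3.5 × 10⁴ kg·m/s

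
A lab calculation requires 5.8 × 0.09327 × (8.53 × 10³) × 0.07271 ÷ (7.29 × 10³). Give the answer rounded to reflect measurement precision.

0.046

5.8 × 0.09327 × (8.53 × 10³) × 0.07271 ÷ (7.29 × 10³) = 0.0460241331887…
Multiplication/division keeps the fewest significant figures: 5.8 → 2 s.f., 0.09327 → 4 s.f., 8.53 × 10³ → 3 s.f., 0.07271 → 4 s.f., 7.29 × 10³ → 3 s.f.; limit is 2.
Rounded to 2 significant figures: 0.046.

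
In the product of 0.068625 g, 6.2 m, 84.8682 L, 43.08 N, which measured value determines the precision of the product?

0.068625 g → 5 s.f.; 6.2 m → 2 s.f.; 84.8682 L → 6 s.f.; 43.08 N → 4 s.f.
The fewest is 2 significant figures, from 6.2 m.

6.2 m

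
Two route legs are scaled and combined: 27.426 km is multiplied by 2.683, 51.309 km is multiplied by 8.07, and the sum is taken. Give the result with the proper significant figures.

27.426 × 2.683 = 73.583958 → 73.58 km (4 s.f., last digit at the 10^-2 place).
51.309 × 8.07 = 414.06363 → 414 km (3 s.f., last digit at the 10^0 place).
Sum: 487.647588 km; keep the coarser place, 10^0.
Result: 488 km.

488 km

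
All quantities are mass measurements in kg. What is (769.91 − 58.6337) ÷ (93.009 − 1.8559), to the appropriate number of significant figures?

7.8031

769.91 − 58.6337 = 711.2763, limited to 2 d.p. → 5 s.f.; 93.009 − 1.8559 = 91.1531, limited to 3 d.p. → 5 s.f.
Carrying full precision, 711.2763 ÷ 91.1531 = 7.80309501268…; keep min(5, 5) = 5 s.f.
Rounded to 5 significant figures: 7.8031.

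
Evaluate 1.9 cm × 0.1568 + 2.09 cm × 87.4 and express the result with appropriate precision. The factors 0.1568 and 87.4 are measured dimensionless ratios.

1.9 × 0.1568 = 0.29792 → 0.30 cm (2 s.f., last digit at the 10^-2 place).
2.09 × 87.4 = 182.666 → 183 cm (3 s.f., last digit at the 10^0 place).
Sum: 182.96392 cm; keep the coarser place, 10^0.
Result: 183 cm.

183 cm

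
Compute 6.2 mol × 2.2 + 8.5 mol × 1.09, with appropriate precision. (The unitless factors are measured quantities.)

23 mol

6.2 × 2.2 = 13.64 → 14 mol (2 s.f., last digit at the 10^0 place).
8.5 × 1.09 = 9.265 → 9.3 mol (2 s.f., last digit at the 10^-1 place).
Sum: 22.905 mol; keep the coarser place, 10^0.
Result: 23 mol.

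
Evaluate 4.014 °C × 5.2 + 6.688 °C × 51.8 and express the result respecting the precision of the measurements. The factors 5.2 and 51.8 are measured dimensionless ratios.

4.014 × 5.2 = 20.8728 → 21 °C (2 s.f., last digit at the 10^0 place).
6.688 × 51.8 = 346.4384 → 346 °C (3 s.f., last digit at the 10^0 place).
Sum: 367.3112 °C; keep the coarser place, 10^0.
Result: 367 °C.

367 °C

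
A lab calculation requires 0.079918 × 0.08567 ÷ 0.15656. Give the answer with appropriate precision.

0.079918 × 0.08567 ÷ 0.15656 = 0.0437313174502…
Multiplication/division keeps the fewest significant figures: 0.079918 → 5 s.f., 0.08567 → 4 s.f., 0.15656 → 5 s.f.; limit is 4.
Rounded to 4 significant figures: 0.04373.

0.04373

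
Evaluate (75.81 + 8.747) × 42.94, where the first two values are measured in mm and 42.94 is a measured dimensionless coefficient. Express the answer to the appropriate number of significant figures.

75.81 mm + 8.747 mm = 84.557 mm; the sum is limited to 2 decimal places (4 s.f.).
Carrying full precision, 84.557 × 42.94 = 3630.87758 mm; 42.94 has 4 s.f., so the result keeps min(4, 4) = 4 s.f.
Rounded to 4 significant figures: 3631 mm.

3631 mm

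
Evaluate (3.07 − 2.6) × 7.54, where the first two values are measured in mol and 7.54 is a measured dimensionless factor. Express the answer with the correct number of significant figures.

3.07 mol − 2.6 mol = 0.47 mol; the difference is limited to 1 decimal place (1 s.f.).
Carrying full precision, 0.47 × 7.54 = 3.5438 mol; 7.54 has 3 s.f., so the result keeps min(1, 3) = 1 s.f.
Rounded to 1 significant figure: 4 mol.

4 mol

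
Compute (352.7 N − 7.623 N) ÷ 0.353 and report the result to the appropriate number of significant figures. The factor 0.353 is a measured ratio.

978 N

352.7 N − 7.623 N = 345.077 N; the difference is limited to 1 decimal place (4 s.f.).
Carrying full precision, 345.077 ÷ 0.353 = 977.555240793… N; 0.353 has 3 s.f., so the result keeps min(4, 3) = 3 s.f.
Rounded to 3 significant figures: 978 N.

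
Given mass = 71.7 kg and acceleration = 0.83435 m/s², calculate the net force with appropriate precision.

59.8 N

net force = 71.7 kg × 0.83435 m/s² = 59.822895 N.
71.7 has 3 significant figures; 0.83435 has 5.
Division/multiplication keeps the fewest: 3 significant figures.
Rounded: 59.8 N.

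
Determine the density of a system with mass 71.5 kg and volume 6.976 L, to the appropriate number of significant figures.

10.2 kg/L

density = 71.5 kg ÷ 6.976 L = 10.2494266055… kg/L.
71.5 has 3 significant figures; 6.976 has 4.
Division/multiplication keeps the fewest: 3 significant figures.
Rounded: 10.2 kg/L.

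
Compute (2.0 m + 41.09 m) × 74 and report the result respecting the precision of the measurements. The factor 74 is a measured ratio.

2.0 m + 41.09 m = 43.09 m; the sum is limited to 1 decimal place (3 s.f.).
Carrying full precision, 43.09 × 74 = 3188.66 m; 74 has 2 s.f., so the result keeps min(3, 2) = 2 s.f.
Rounded to 2 significant figures: 3.2 × 10³ m.

3.2 × 10³ m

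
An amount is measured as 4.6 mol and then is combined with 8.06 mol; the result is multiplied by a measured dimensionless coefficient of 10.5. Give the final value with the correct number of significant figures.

4.6 mol + 8.06 mol = 12.66 mol; the sum is limited to 1 decimal place (3 s.f.).
Carrying full precision, 12.66 × 10.5 = 132.93 mol; 10.5 has 3 s.f., so the result keeps min(3, 3) = 3 s.f.
Rounded to 3 significant figures: 133 mol.

133 mol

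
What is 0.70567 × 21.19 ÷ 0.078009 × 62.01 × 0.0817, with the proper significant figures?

971

0.70567 × 21.19 ÷ 0.078009 × 62.01 × 0.0817 = 971.11729486…
Multiplication/division keeps the fewest significant figures: 0.70567 → 5 s.f., 21.19 → 4 s.f., 0.078009 → 5 s.f., 62.01 → 4 s.f., 0.0817 → 3 s.f.; limit is 3.
Rounded to 3 significant figures: 971.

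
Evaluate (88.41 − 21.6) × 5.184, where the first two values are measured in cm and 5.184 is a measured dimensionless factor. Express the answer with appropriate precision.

88.41 cm − 21.6 cm = 66.81 cm; the difference is limited to 1 decimal place (3 s.f.).
Carrying full precision, 66.81 × 5.184 = 346.34304 cm; 5.184 has 4 s.f., so the result keeps min(3, 4) = 3 s.f.
Rounded to 3 significant figures: 346 cm.

346 cm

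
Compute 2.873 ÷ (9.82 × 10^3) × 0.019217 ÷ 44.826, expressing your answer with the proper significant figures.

1.25 × 10^-7

2.873 ÷ (9.82 × 10^3) × 0.019217 ÷ 44.826 = 1.25423738478 × 10^-7…
Multiplication/division keeps the fewest significant figures: 2.873 → 4 s.f., 9.82 × 10^3 → 3 s.f., 0.019217 → 5 s.f., 44.826 → 5 s.f.; limit is 3.
Rounded to 3 significant figures: 1.25 × 10^-7.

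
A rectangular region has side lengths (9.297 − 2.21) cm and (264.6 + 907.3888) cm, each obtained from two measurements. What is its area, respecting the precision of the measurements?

8.31 × 10^3 cm²

9.297 − 2.21 = 7.087, limited to 2 d.p. → 3 s.f.; 264.6 + 907.3888 = 1171.9888, limited to 1 d.p. → 5 s.f.
Carrying full precision, 7.087 × 1171.9888 = 8305.8846256; keep min(3, 5) = 3 s.f.
Rounded to 3 significant figures: 8.31 × 10^3 cm².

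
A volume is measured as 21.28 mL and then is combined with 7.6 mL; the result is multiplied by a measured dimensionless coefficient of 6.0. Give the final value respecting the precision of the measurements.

21.28 mL + 7.6 mL = 28.88 mL; the sum is limited to 1 decimal place (3 s.f.).
Carrying full precision, 28.88 × 6.0 = 173.28 mL; 6.0 has 2 s.f., so the result keeps min(3, 2) = 2 s.f.
Rounded to 2 significant figures: 1.7 × 10^2 mL.

1.7 × 10^2 mL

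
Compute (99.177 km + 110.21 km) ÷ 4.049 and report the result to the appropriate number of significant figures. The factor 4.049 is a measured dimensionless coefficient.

99.177 km + 110.21 km = 209.387 km; the sum is limited to 2 decimal places (5 s.f.).
Carrying full precision, 209.387 ÷ 4.049 = 51.713262534… km; 4.049 has 4 s.f., so the result keeps min(5, 4) = 4 s.f.
Rounded to 4 significant figures: 51.71 km.

51.71 km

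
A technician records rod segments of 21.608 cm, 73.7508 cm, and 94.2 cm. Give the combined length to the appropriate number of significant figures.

189.6 cm

21.608 cm + 73.7508 cm + 94.2 cm = 189.5588 cm.
Addition/subtraction keeps the fewest decimal places: 21.608 → 3 decimal places, 73.7508 → 4 decimal places, 94.2 → 1 decimal place; limit is 1.
Rounded to 1 decimal place: 189.6 cm.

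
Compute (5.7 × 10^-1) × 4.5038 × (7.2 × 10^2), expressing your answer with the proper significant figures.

1.8 × 10^3

(5.7 × 10^-1) × 4.5038 × (7.2 × 10^2) = 1848.35952
Multiplication/division keeps the fewest significant figures: 5.7 × 10^-1 → 2 s.f., 4.5038 → 5 s.f., 7.2 × 10^2 → 2 s.f.; limit is 2.
Rounded to 2 significant figures: 1.8 × 10^3.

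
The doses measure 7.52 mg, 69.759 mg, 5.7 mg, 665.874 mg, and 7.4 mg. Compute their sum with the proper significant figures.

7.52 mg + 69.759 mg + 5.7 mg + 665.874 mg + 7.4 mg = 756.253 mg.
Addition/subtraction keeps the fewest decimal places: 7.52 → 2 decimal places, 69.759 → 3 decimal places, 5.7 → 1 decimal place, 665.874 → 3 decimal places, 7.4 → 1 decimal place; limit is 1.
Rounded to 1 decimal place: 756.3 mg.

756.3 mg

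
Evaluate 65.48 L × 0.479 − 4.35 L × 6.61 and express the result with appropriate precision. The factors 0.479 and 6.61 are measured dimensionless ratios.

65.48 × 0.479 = 31.36492 → 31.4 L (3 s.f., last digit at the 10^-1 place).
4.35 × 6.61 = 28.7535 → 28.8 L (3 s.f., last digit at the 10^-1 place).
Difference: 2.61142 L; keep the coarser place, 10^-1.
Result: 2.6 L.

2.6 L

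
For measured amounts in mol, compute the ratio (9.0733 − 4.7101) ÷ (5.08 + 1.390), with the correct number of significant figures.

0.674

9.0733 − 4.7101 = 4.3632, limited to 4 d.p. → 5 s.f.; 5.08 + 1.390 = 6.470, limited to 2 d.p. → 3 s.f.
Carrying full precision, 4.3632 ÷ 6.470 = 0.674374034003…; keep min(5, 3) = 3 s.f.
Rounded to 3 significant figures: 0.674.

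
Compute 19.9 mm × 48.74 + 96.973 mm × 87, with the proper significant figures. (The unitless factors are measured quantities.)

9.4 × 10³ mm

19.9 × 48.74 = 969.926 → 970. mm (3 s.f., last digit at the 10^0 place).
96.973 × 87 = 8436.651 → 8.4 × 10³ mm (2 s.f., last digit at the 10^2 place).
Sum: 9406.577 mm; keep the coarser place, 10^2.
Result: 9.4 × 10³ mm.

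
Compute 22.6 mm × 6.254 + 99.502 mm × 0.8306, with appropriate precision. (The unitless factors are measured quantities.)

22.6 × 6.254 = 141.3404 → 141 mm (3 s.f., last digit at the 10^0 place).
99.502 × 0.8306 = 82.6463612 → 82.65 mm (4 s.f., last digit at the 10^-2 place).
Sum: 223.9867612 mm; keep the coarser place, 10^0.
Result: 224 mm.

224 mm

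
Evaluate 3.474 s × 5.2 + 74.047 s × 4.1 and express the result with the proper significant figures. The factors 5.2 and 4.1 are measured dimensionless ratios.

3.2 × 10^2 s

3.474 × 5.2 = 18.0648 → 18 s (2 s.f., last digit at the 10^0 place).
74.047 × 4.1 = 303.5927 → 3.0 × 10^2 s (2 s.f., last digit at the 10^1 place).
Sum: 321.6575 s; keep the coarser place, 10^1.
Result: 3.2 × 10^2 s.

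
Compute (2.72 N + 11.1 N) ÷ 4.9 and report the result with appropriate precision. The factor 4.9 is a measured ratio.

2.8 N

2.72 N + 11.1 N = 13.82 N; the sum is limited to 1 decimal place (3 s.f.).
Carrying full precision, 13.82 ÷ 4.9 = 2.82040816327… N; 4.9 has 2 s.f., so the result keeps min(3, 2) = 2 s.f.
Rounded to 2 significant figures: 2.8 N.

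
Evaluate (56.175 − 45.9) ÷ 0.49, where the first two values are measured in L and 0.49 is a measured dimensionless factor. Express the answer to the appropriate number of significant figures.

56.175 L − 45.9 L = 10.275 L; the difference is limited to 1 decimal place (3 s.f.).
Carrying full precision, 10.275 ÷ 0.49 = 20.9693877551… L; 0.49 has 2 s.f., so the result keeps min(3, 2) = 2 s.f.
Rounded to 2 significant figures: 21 L.

21 L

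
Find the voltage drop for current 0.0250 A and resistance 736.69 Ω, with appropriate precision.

18.4 V

voltage drop = 0.0250 A × 736.69 Ω = 18.41725 V.
0.0250 has 3 significant figures; 736.69 has 5.
Division/multiplication keeps the fewest: 3 significant figures.
Rounded: 18.4 V.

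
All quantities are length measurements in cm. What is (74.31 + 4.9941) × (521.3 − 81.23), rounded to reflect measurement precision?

74.31 + 4.9941 = 79.3041, limited to 2 d.p. → 4 s.f.; 521.3 − 81.23 = 440.07, limited to 1 d.p. → 4 s.f.
Carrying full precision, 79.3041 × 440.07 = 34899.355287; keep min(4, 4) = 4 s.f.
Rounded to 4 significant figures: 3.490 × 10^4 cm².

3.490 × 10^4 cm²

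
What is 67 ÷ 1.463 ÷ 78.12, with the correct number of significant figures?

5.9 × 10^-1

67 ÷ 1.463 ÷ 78.12 = 0.586230273351…
Multiplication/division keeps the fewest significant figures: 67 → 2 s.f., 1.463 → 4 s.f., 78.12 → 4 s.f.; limit is 2.
Rounded to 2 significant figures: 5.9 × 10^-1.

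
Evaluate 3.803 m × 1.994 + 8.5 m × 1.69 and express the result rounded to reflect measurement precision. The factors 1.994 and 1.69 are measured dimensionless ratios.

22 m

3.803 × 1.994 = 7.583182 → 7.583 m (4 s.f., last digit at the 10^-3 place).
8.5 × 1.69 = 14.365 → 14 m (2 s.f., last digit at the 10^0 place).
Sum: 21.948182 m; keep the coarser place, 10^0.
Result: 22 m.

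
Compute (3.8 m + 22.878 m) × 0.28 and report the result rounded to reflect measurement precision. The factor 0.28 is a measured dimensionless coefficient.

7.5 m

3.8 m + 22.878 m = 26.678 m; the sum is limited to 1 decimal place (3 s.f.).
Carrying full precision, 26.678 × 0.28 = 7.46984 m; 0.28 has 2 s.f., so the result keeps min(3, 2) = 2 s.f.
Rounded to 2 significant figures: 7.5 m.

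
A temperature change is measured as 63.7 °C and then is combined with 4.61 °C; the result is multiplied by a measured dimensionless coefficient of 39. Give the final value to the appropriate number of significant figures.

63.7 °C + 4.61 °C = 68.31 °C; the sum is limited to 1 decimal place (3 s.f.).
Carrying full precision, 68.31 × 39 = 2664.09 °C; 39 has 2 s.f., so the result keeps min(3, 2) = 2 s.f.
Rounded to 2 significant figures: 2.7 × 10³ °C.

2.7 × 10³ °C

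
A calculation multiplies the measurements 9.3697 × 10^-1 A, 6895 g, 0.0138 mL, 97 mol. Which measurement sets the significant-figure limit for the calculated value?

9.3697 × 10^-1 A → 5 s.f.; 6895 g → 4 s.f.; 0.0138 mL → 3 s.f.; 97 mol → 2 s.f.
The fewest is 2 significant figures, from 97 mol.

97 mol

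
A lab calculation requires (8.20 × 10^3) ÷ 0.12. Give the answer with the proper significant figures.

6.8 × 10^4

(8.20 × 10^3) ÷ 0.12 = 68333.3333333…
Multiplication/division keeps the fewest significant figures: 8.20 × 10^3 → 3 s.f., 0.12 → 2 s.f.; limit is 2.
Rounded to 2 significant figures: 6.8 × 10^4.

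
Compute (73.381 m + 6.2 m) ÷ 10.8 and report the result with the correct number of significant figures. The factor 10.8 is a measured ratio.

7.37 m

73.381 m + 6.2 m = 79.581 m; the sum is limited to 1 decimal place (3 s.f.).
Carrying full precision, 79.581 ÷ 10.8 = 7.36861111111… m; 10.8 has 3 s.f., so the result keeps min(3, 3) = 3 s.f.
Rounded to 3 significant figures: 7.37 m.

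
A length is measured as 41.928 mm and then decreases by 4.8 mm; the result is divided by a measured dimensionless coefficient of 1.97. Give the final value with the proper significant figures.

18.8 mm

41.928 mm − 4.8 mm = 37.128 mm; the difference is limited to 1 decimal place (3 s.f.).
Carrying full precision, 37.128 ÷ 1.97 = 18.8467005076… mm; 1.97 has 3 s.f., so the result keeps min(3, 3) = 3 s.f.
Rounded to 3 significant figures: 18.8 mm.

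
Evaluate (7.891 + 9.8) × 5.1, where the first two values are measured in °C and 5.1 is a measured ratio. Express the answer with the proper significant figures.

90. °C

7.891 °C + 9.8 °C = 17.691 °C; the sum is limited to 1 decimal place (3 s.f.).
Carrying full precision, 17.691 × 5.1 = 90.2241 °C; 5.1 has 2 s.f., so the result keeps min(3, 2) = 2 s.f.
Rounded to 2 significant figures: 90. °C.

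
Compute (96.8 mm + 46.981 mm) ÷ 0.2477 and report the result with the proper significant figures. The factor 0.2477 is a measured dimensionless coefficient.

580.5 mm

96.8 mm + 46.981 mm = 143.781 mm; the sum is limited to 1 decimal place (4 s.f.).
Carrying full precision, 143.781 ÷ 0.2477 = 580.464271296… mm; 0.2477 has 4 s.f., so the result keeps min(4, 4) = 4 s.f.
Rounded to 4 significant figures: 580.5 mm.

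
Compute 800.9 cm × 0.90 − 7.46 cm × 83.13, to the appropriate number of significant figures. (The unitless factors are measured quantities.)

800.9 × 0.90 = 720.81 → 7.2 × 10^2 cm (2 s.f., last digit at the 10^1 place).
7.46 × 83.13 = 620.1498 → 6.20 × 10^2 cm (3 s.f., last digit at the 10^0 place).
Difference: 100.6602 cm; keep the coarser place, 10^1.
Result: 1.0 × 10^2 cm.

1.0 × 10^2 cm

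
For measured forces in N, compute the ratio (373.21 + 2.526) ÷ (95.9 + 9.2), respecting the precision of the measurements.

3.575

373.21 + 2.526 = 375.736, limited to 2 d.p. → 5 s.f.; 95.9 + 9.2 = 105.1, limited to 1 d.p. → 4 s.f.
Carrying full precision, 375.736 ÷ 105.1 = 3.57503330162…; keep min(5, 4) = 4 s.f.
Rounded to 4 significant figures: 3.575.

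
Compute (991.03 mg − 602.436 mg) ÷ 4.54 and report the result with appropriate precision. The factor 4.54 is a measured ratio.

85.6 mg

991.03 mg − 602.436 mg = 388.594 mg; the difference is limited to 2 decimal places (5 s.f.).
Carrying full precision, 388.594 ÷ 4.54 = 85.5933920705… mg; 4.54 has 3 s.f., so the result keeps min(5, 3) = 3 s.f.
Rounded to 3 significant figures: 85.6 mg.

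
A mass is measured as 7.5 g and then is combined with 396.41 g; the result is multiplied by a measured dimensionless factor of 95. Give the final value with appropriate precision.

3.8 × 10⁴ g

7.5 g + 396.41 g = 403.91 g; the sum is limited to 1 decimal place (4 s.f.).
Carrying full precision, 403.91 × 95 = 38371.45 g; 95 has 2 s.f., so the result keeps min(4, 2) = 2 s.f.
Rounded to 2 significant figures: 3.8 × 10⁴ g.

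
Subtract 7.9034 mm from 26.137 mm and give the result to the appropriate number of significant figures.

26.137 mm − 7.9034 mm = 18.2336 mm.
Addition/subtraction keeps the fewest decimal places: 26.137 → 3 decimal places, 7.9034 → 4 decimal places; limit is 3.
Rounded to 3 decimal places: 18.234 mm.

18.234 mm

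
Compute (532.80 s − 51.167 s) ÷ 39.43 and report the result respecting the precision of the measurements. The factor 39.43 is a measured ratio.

12.21 s

532.80 s − 51.167 s = 481.633 s; the difference is limited to 2 decimal places (5 s.f.).
Carrying full precision, 481.633 ÷ 39.43 = 12.2148871418… s; 39.43 has 4 s.f., so the result keeps min(5, 4) = 4 s.f.
Rounded to 4 significant figures: 12.21 s.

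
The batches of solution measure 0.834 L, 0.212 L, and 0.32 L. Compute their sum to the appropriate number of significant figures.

0.834 L + 0.212 L + 0.32 L = 1.366 L.
Addition/subtraction keeps the fewest decimal places: 0.834 → 3 decimal places, 0.212 → 3 decimal places, 0.32 → 2 decimal places; limit is 2.
Rounded to 2 decimal places: 1.37 L.

1.37 L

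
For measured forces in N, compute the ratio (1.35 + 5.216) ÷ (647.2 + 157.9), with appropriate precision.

1.35 + 5.216 = 6.566, limited to 2 d.p. → 3 s.f.; 647.2 + 157.9 = 805.1, limited to 1 d.p. → 4 s.f.
Carrying full precision, 6.566 ÷ 805.1 = 0.00815550863247…; keep min(3, 4) = 3 s.f.
Rounded to 3 significant figures: 0.00816.

0.00816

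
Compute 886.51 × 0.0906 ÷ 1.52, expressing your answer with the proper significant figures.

52.8

886.51 × 0.0906 ÷ 1.52 = 52.8406618421…
Multiplication/division keeps the fewest significant figures: 886.51 → 5 s.f., 0.0906 → 3 s.f., 1.52 → 3 s.f.; limit is 3.
Rounded to 3 significant figures: 52.8.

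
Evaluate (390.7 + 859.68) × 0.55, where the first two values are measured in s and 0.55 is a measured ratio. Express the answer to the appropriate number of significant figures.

6.9 × 10^2 s

390.7 s + 859.68 s = 1250.38 s; the sum is limited to 1 decimal place (5 s.f.).
Carrying full precision, 1250.38 × 0.55 = 687.709 s; 0.55 has 2 s.f., so the result keeps min(5, 2) = 2 s.f.
Rounded to 2 significant figures: 6.9 × 10^2 s.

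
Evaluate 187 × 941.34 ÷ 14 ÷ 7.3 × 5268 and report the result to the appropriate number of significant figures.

9.1 × 10^6

187 × 941.34 ÷ 14 ÷ 7.3 × 5268 = 9073670.20978…
Multiplication/division keeps the fewest significant figures: 187 → 3 s.f., 941.34 → 5 s.f., 14 → 2 s.f., 7.3 → 2 s.f., 5268 → 4 s.f.; limit is 2.
Rounded to 2 significant figures: 9.1 × 10^6.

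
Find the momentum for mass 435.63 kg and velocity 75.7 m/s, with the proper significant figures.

momentum = 435.63 kg × 75.7 m/s = 32977.191 kg·m/s.
435.63 has 5 significant figures; 75.7 has 3.
Division/multiplication keeps the fewest: 3 significant figures.
Rounded: 3.30 × 10⁴ kg·m/s.

3.30 × 10⁴ kg·m/s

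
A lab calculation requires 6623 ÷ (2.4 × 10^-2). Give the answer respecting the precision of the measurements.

6623 ÷ (2.4 × 10^-2) = 275958.333333…
Multiplication/division keeps the fewest significant figures: 6623 → 4 s.f., 2.4 × 10^-2 → 2 s.f.; limit is 2.
Rounded to 2 significant figures: 2.8 × 10^5.

2.8 × 10^5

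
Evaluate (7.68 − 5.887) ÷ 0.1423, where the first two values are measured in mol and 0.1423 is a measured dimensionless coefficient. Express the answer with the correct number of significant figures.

7.68 mol − 5.887 mol = 1.793 mol; the difference is limited to 2 decimal places (3 s.f.).
Carrying full precision, 1.793 ÷ 0.1423 = 12.6001405481… mol; 0.1423 has 4 s.f., so the result keeps min(3, 4) = 3 s.f.
Rounded to 3 significant figures: 12.6 mol.

12.6 mol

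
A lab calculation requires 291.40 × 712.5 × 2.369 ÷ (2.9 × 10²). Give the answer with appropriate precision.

1.7 × 10³

291.40 × 712.5 × 2.369 ÷ (2.9 × 10²) = 1696.0610431…
Multiplication/division keeps the fewest significant figures: 291.40 → 5 s.f., 712.5 → 4 s.f., 2.369 → 4 s.f., 2.9 × 10² → 2 s.f.; limit is 2.
Rounded to 2 significant figures: 1.7 × 10³.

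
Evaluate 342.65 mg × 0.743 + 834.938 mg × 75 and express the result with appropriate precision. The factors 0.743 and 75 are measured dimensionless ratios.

6.3 × 10⁴ mg

342.65 × 0.743 = 254.58895 → 255 mg (3 s.f., last digit at the 10^0 place).
834.938 × 75 = 62620.35 → 6.3 × 10⁴ mg (2 s.f., last digit at the 10^3 place).
Sum: 62874.93895 mg; keep the coarser place, 10^3.
Result: 6.3 × 10⁴ mg.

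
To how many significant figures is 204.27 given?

5

204.27: zeros between nonzero digits are significant.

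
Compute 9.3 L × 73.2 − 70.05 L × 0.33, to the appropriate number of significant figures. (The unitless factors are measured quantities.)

6.6 × 10² L

9.3 × 73.2 = 680.76 → 6.8 × 10² L (2 s.f., last digit at the 10^1 place).
70.05 × 0.33 = 23.1165 → 23 L (2 s.f., last digit at the 10^0 place).
Difference: 657.6435 L; keep the coarser place, 10^1.
Result: 6.6 × 10² L.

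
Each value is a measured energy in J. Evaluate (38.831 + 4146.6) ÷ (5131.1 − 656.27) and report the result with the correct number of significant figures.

0.93533

38.831 + 4146.6 = 4185.431, limited to 1 d.p. → 5 s.f.; 5131.1 − 656.27 = 4474.83, limited to 1 d.p. → 5 s.f.
Carrying full precision, 4185.431 ÷ 4474.83 = 0.935327375565…; keep min(5, 5) = 5 s.f.
Rounded to 5 significant figures: 0.93533.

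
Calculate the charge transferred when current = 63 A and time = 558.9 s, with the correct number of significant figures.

charge transferred = 63 A × 558.9 s = 35210.7 C.
63 has 2 significant figures; 558.9 has 4.
Division/multiplication keeps the fewest: 2 significant figures.
Rounded: 3.5 × 10⁴ C.

3.5 × 10⁴ C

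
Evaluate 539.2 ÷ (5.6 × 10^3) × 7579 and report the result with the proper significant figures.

7.3 × 10^2

539.2 ÷ (5.6 × 10^3) × 7579 = 729.749428571…
Multiplication/division keeps the fewest significant figures: 539.2 → 4 s.f., 5.6 × 10^3 → 2 s.f., 7579 → 4 s.f.; limit is 2.
Rounded to 2 significant figures: 7.3 × 10^2.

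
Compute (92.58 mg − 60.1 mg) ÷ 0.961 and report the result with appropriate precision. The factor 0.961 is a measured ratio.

33.8 mg

92.58 mg − 60.1 mg = 32.48 mg; the difference is limited to 1 decimal place (3 s.f.).
Carrying full precision, 32.48 ÷ 0.961 = 33.7981269511… mg; 0.961 has 3 s.f., so the result keeps min(3, 3) = 3 s.f.
Rounded to 3 significant figures: 33.8 mg.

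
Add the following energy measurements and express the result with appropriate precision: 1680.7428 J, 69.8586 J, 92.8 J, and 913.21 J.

1680.7428 J + 69.8586 J + 92.8 J + 913.21 J = 2756.6114 J.
Addition/subtraction keeps the fewest decimal places: 1680.7428 → 4 decimal places, 69.8586 → 4 decimal places, 92.8 → 1 decimal place, 913.21 → 2 decimal places; limit is 1.
Rounded to 1 decimal place: 2756.6 J.

2756.6 J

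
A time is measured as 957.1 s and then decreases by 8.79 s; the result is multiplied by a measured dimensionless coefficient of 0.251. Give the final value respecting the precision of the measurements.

238 s

957.1 s − 8.79 s = 948.31 s; the difference is limited to 1 decimal place (4 s.f.).
Carrying full precision, 948.31 × 0.251 = 238.02581 s; 0.251 has 3 s.f., so the result keeps min(4, 3) = 3 s.f.
Rounded to 3 significant figures: 238 s.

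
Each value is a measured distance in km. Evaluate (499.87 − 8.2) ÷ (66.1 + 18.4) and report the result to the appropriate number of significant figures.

499.87 − 8.2 = 491.67, limited to 1 d.p. → 4 s.f.; 66.1 + 18.4 = 84.5, limited to 1 d.p. → 3 s.f.
Carrying full precision, 491.67 ÷ 84.5 = 5.81857988166…; keep min(4, 3) = 3 s.f.
Rounded to 3 significant figures: 5.82.

5.82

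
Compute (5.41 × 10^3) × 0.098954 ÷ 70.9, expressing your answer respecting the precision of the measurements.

7.55

(5.41 × 10^3) × 0.098954 ÷ 70.9 = 7.55065077574…
Multiplication/division keeps the fewest significant figures: 5.41 × 10^3 → 3 s.f., 0.098954 → 5 s.f., 70.9 → 3 s.f.; limit is 3.
Rounded to 3 significant figures: 7.55.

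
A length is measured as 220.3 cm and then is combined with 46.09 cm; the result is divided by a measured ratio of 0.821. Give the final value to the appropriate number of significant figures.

220.3 cm + 46.09 cm = 266.39 cm; the sum is limited to 1 decimal place (4 s.f.).
Carrying full precision, 266.39 ÷ 0.821 = 324.470158343… cm; 0.821 has 3 s.f., so the result keeps min(4, 3) = 3 s.f.
Rounded to 3 significant figures: 324 cm.

324 cm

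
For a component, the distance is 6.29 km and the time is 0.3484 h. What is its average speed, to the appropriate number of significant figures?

average speed = 6.29 km ÷ 0.3484 h = 18.0539609644… km/h.
6.29 has 3 significant figures; 0.3484 has 4.
Division/multiplication keeps the fewest: 3 significant figures.
Rounded: 18.1 km/h.

18.1 km/h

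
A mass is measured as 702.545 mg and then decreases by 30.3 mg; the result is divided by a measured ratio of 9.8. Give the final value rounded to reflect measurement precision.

702.545 mg − 30.3 mg = 672.245 mg; the difference is limited to 1 decimal place (4 s.f.).
Carrying full precision, 672.245 ÷ 9.8 = 68.5964285714… mg; 9.8 has 2 s.f., so the result keeps min(4, 2) = 2 s.f.
Rounded to 2 significant figures: 69 mg.

69 mg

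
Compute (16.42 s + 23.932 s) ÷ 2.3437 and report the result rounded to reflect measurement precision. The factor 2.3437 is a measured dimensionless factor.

17.22 s

16.42 s + 23.932 s = 40.352 s; the sum is limited to 2 decimal places (4 s.f.).
Carrying full precision, 40.352 ÷ 2.3437 = 17.217220634… s; 2.3437 has 5 s.f., so the result keeps min(4, 5) = 4 s.f.
Rounded to 4 significant figures: 17.22 s.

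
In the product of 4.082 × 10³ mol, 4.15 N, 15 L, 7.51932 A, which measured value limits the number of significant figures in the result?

4.082 × 10³ mol → 4 s.f.; 4.15 N → 3 s.f.; 15 L → 2 s.f.; 7.51932 A → 6 s.f.
The fewest is 2 significant figures, from 15 L.

15 L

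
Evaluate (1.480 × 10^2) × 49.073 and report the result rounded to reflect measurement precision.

(1.480 × 10^2) × 49.073 = 7262.804
Multiplication/division keeps the fewest significant figures: 1.480 × 10^2 → 4 s.f., 49.073 → 5 s.f.; limit is 4.
Rounded to 4 significant figures: 7263.

7263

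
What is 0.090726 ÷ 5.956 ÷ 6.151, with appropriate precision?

2.476 × 10^-3

0.090726 ÷ 5.956 ÷ 6.151 = 0.00247646017143…
Multiplication/division keeps the fewest significant figures: 0.090726 → 5 s.f., 5.956 → 4 s.f., 6.151 → 4 s.f.; limit is 4.
Rounded to 4 significant figures: 2.476 × 10^-3.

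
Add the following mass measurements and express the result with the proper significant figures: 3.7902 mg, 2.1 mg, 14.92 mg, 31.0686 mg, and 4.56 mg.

56.4 mg

3.7902 mg + 2.1 mg + 14.92 mg + 31.0686 mg + 4.56 mg = 56.4388 mg.
Addition/subtraction keeps the fewest decimal places: 3.7902 → 4 decimal places, 2.1 → 1 decimal place, 14.92 → 2 decimal places, 31.0686 → 4 decimal places, 4.56 → 2 decimal places; limit is 1.
Rounded to 1 decimal place: 56.4 mg.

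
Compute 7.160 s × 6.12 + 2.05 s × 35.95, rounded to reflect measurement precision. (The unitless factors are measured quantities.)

7.160 × 6.12 = 43.8192 → 43.8 s (3 s.f., last digit at the 10^-1 place).
2.05 × 35.95 = 73.6975 → 73.7 s (3 s.f., last digit at the 10^-1 place).
Sum: 117.5167 s; keep the coarser place, 10^-1.
Result: 1.175 × 10^2 s.

1.175 × 10^2 s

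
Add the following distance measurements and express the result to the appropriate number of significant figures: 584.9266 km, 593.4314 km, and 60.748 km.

584.9266 km + 593.4314 km + 60.748 km = 1239.1060 km.
Addition/subtraction keeps the fewest decimal places: 584.9266 → 4 decimal places, 593.4314 → 4 decimal places, 60.748 → 3 decimal places; limit is 3.
Rounded to 3 decimal places: 1239.106 km.

1239.106 km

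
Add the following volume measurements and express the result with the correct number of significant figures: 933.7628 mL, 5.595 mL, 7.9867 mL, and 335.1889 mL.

933.7628 mL + 5.595 mL + 7.9867 mL + 335.1889 mL = 1282.5334 mL.
Addition/subtraction keeps the fewest decimal places: 933.7628 → 4 decimal places, 5.595 → 3 decimal places, 7.9867 → 4 decimal places, 335.1889 → 4 decimal places; limit is 3.
Rounded to 3 decimal places: 1282.533 mL.

1282.533 mL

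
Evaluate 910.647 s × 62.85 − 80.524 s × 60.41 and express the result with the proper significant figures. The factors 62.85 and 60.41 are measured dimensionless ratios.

5.237 × 10^4 s

910.647 × 62.85 = 57234.16395 → 5.723 × 10^4 s (4 s.f., last digit at the 10^1 place).
80.524 × 60.41 = 4864.45484 → 4864 s (4 s.f., last digit at the 10^0 place).
Difference: 52369.70911 s; keep the coarser place, 10^1.
Result: 5.237 × 10^4 s.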